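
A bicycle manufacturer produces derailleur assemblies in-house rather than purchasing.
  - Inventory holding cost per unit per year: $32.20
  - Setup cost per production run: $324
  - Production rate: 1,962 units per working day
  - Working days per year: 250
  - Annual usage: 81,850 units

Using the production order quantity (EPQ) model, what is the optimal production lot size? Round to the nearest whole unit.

Daily demand d = 81,850/250 = 327.400; p = 1962; 1 − d/p = 0.83313
EPQ = √(2DS / (H(1 − d/p)))
    = √(2 × 81,850 × 324 / (32.2 × 0.83313)) ≈ 1,406.09

1,406 units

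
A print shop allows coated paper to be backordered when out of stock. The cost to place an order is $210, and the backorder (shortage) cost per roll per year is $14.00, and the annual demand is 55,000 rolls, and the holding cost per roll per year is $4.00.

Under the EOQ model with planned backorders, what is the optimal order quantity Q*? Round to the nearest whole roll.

2,725 rolls

Q* = √(2DS/H) · √((H + b)/b)
   = √(2 × 55,000 × 210 / 4) · √((4 + 14) / 14)
   = 2,403.123 × 1.1339 ≈ 2,724.89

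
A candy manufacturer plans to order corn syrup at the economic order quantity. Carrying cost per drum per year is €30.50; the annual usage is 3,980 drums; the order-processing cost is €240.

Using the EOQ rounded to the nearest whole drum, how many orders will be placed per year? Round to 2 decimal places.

2DS/H = 2·3,980·240/30.5 = 62,636.07
EOQ = √62,636.07 ≈ 250.27 → Q = 250
Orders per year = D/Q = 3,980 / 250 = 15.920

15.92 orders per year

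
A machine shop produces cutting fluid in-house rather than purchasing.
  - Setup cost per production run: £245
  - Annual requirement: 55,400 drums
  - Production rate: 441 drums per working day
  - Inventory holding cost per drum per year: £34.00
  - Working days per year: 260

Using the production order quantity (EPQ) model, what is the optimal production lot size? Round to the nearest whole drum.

1,243 drums

Daily demand d = 55,400/260 = 213.077; p = 441; 1 − d/p = 0.51683
EPQ = √(2DS / (H(1 − d/p)))
    = √(2 × 55,400 × 245 / (34 × 0.51683)) ≈ 1,242.91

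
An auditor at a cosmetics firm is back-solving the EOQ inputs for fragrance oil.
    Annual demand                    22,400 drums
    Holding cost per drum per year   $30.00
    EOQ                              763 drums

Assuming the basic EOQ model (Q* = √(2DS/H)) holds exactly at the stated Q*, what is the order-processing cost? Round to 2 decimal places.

$389.85

Since Q* = (2DS/H)^½, squaring gives Q*²·H = 2DS.
S = Q²H / (2D) = 763² × 30 / (2 × 22,400) = 389.8453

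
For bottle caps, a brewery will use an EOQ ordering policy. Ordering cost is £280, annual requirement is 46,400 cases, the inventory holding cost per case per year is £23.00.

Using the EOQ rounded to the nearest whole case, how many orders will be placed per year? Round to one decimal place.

2DS/H = 2·46,400·280/23 = 1,129,739.13
EOQ = √1,129,739.13 ≈ 1,062.89 → Q = 1,063
N = D/Q = 46,400/1,063 ≈ 43.650 orders/yr

43.7 orders per year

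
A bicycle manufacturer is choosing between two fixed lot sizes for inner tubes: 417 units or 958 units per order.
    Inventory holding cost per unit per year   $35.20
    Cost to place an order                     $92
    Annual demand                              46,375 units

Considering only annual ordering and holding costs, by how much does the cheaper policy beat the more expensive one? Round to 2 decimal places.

Annual cost at Q: ordering D·S/Q plus holding Q·H/2.
TC(417) = (46,375/417)×92 + (417/2)×35.2 = $17,570.61
TC(958) = (46,375/958)×92 + (958/2)×35.2 = $21,314.35
|ΔTC| = |$17,570.61 − $21,314.35| = $3,743.73

$3,743.73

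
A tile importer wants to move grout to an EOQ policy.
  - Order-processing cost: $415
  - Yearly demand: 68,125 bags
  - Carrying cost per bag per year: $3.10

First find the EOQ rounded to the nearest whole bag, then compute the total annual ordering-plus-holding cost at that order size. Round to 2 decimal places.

$13,239.55

Q* = √(2·D·S / H) = √(2·68,125·415 / 3.1) = √18,239,919.4 ≈ 4,270.82 → Q = 4,271 bags
Orders/yr = 68,125/4,271 = 15.951; ordering cost = 15.951 × $415 = $6,619.50
Average inventory = 4,271/2 = 2135.5; holding cost = 2135.5 × $3.1 = $6,620.05
Total = $6,619.50 + $6,620.05 = $13,239.55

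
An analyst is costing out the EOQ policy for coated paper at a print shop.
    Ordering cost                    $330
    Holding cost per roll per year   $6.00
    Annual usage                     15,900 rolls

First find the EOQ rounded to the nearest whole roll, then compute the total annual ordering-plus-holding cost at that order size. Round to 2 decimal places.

$7,934.99

EOQ = √(2DS/H) = √(2 × 15,900 × 330 / 6)
    = √(1,749,000.00) ≈ 1,322.50 → Q = 1,322 rolls
Ordering: D/Q × S = 15,900/1,322 × $330 = $3,968.99
Holding:  Q/2 × H = 1,322/2 × $6 = $3,966.00
Total = $3,968.99 + $3,966.00 = $7,934.99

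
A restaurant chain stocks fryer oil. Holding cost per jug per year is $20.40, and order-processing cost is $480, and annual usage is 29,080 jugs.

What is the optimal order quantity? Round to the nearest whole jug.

Q* = √(2·D·S / H) = √(2·29,080·480 / 20.4) = √1,368,470.6 ≈ 1,169.82

1,170 jugs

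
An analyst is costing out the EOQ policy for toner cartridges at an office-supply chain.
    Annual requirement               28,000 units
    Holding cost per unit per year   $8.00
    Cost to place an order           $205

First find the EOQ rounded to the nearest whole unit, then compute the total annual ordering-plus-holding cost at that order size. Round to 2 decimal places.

$9,583.32

Optimal lot size Q* = (2 × 28,000 × $205 / $8)^½ ≈ 1,197.91 → Q = 1,198 units
Ordering: D/Q × S = 28,000/1,198 × $205 = $4,791.32
Holding:  Q/2 × H = 1,198/2 × $8 = $4,792.00
Total = $4,791.32 + $4,792.00 = $9,583.32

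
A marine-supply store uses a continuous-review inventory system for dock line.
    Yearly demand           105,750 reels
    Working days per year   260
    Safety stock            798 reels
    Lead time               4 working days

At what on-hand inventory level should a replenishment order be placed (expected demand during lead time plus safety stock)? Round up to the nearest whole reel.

2,425 reels

Daily demand d = 105,750 / 260 = 406.731 reels/day
Demand during lead time = 406.731 × 4 = 1,626.92
Reorder point = 1,626.92 + 798 = 2,424.92 → round up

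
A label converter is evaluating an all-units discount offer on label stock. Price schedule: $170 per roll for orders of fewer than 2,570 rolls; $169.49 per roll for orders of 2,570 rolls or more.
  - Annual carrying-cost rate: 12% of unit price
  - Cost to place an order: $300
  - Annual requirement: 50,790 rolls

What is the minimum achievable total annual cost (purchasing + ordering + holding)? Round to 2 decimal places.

$8,640,461.25

H₁ = 12%×$170 = $20.4000;  H₂ = 12%×$169.49 = $20.3388
EOQ₁ = √(2×50,790×300/20.4000) = 1,222.22  (< 2,570, feasible at tier 1)
EOQ₂ = √(2×50,790×300/20.3388) = 1,224.06  (< 2,570 → use Q = 2,570 at tier-2 price)
TC(tier 1 (EOQ₁), Q≈1,222.2) = $8,659,233.30
TC(tier 2, Q≈2,570.0) = $8,640,461.25
Minimum at tier 2: $8,640,461.25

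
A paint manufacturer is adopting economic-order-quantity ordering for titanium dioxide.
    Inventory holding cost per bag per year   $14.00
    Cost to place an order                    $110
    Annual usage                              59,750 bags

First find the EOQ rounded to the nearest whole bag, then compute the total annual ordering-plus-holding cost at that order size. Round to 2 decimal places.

Q* = √(2·D·S / H) = √(2·59,750·110 / 14) = √938,928.6 ≈ 968.98 → Q = 969 bags
Orders/yr = 59,750/969 = 61.662; ordering cost = 61.662 × $110 = $6,782.77
Average inventory = 969/2 = 484.5; holding cost = 484.5 × $14 = $6,783.00
Total = $6,782.77 + $6,783.00 = $13,565.77

$13,565.77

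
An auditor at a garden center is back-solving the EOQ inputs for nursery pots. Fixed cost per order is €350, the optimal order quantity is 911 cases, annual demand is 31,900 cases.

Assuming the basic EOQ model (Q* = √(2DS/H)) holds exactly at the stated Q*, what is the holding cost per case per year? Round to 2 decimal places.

€26.91

Since Q* = (2DS/H)^½, squaring gives Q*²·H = 2DS.
H = 2DS / Q² = 2 × 31,900 × 350 / 911² = 26.9062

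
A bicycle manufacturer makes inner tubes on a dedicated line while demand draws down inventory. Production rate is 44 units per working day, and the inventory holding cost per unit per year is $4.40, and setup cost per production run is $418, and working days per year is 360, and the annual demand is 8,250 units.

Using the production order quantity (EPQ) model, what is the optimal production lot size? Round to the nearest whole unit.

d = 8,250/360 = 22.9167 units/day;  effective holding cost H(1 − d/p) = 4.4·(1 − 22.9167/44) = 2.10833
Q* = √(2DS / H_eff) = √(2·8,250·418 / 2.10833) ≈ 1,808.67

1,809 units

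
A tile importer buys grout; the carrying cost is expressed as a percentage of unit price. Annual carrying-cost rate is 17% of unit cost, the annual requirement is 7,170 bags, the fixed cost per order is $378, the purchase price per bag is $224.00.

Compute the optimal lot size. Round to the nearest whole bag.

377 bags

H = i·C = 0.17 × $224 = $38.0800 per bag-year
Optimal lot size Q* = (2 × 7,170 × $378 / $38.08)^½ ≈ 377.29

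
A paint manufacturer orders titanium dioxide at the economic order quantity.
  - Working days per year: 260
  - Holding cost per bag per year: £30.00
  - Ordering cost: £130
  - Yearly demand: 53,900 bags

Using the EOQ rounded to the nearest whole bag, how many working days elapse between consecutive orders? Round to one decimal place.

3.3 days

Q* = √(2·D·S / H) = √(2·53,900·130 / 30) = √467,133.3 ≈ 683.47 → Q = 683 bags
Cycle time = (working days × Q)/D = (260 × 683) / 53,900 = 3.295 days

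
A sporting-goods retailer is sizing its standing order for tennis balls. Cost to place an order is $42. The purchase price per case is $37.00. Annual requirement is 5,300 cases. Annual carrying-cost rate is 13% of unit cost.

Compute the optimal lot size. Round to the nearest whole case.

Holding cost per case per year: H = 13% × $37 = $4.8100
Q* = √(2·D·S / H) = √(2·5,300·42 / 4.81) = √92,557.2 ≈ 304.23

304 cases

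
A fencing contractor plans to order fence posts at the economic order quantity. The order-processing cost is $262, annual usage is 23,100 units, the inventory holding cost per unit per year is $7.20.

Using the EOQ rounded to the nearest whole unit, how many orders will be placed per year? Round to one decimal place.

Optimal lot size Q* = (2 × 23,100 × $262 / $7.2)^½ ≈ 1,296.60 → Q = 1,297
Orders per year = D/Q = 23,100 / 1,297 = 17.810

17.8 orders per year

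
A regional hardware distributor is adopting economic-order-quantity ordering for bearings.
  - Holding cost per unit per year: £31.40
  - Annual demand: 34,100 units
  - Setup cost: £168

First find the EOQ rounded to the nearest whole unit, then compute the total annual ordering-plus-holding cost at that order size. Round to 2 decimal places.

£18,967.57

EOQ = √(2DS/H) = √(2 × 34,100 × 168 / 31.4)
    = √(364,891.72) ≈ 604.06 → Q = 604 units
Annual ordering cost = (D/Q)·S = (34,100/604) × 168 = £9,484.77
Annual holding cost  = (Q/2)·H = (604/2) × 31.4 = £9,482.80
Total = £9,484.77 + £9,482.80 = £18,967.57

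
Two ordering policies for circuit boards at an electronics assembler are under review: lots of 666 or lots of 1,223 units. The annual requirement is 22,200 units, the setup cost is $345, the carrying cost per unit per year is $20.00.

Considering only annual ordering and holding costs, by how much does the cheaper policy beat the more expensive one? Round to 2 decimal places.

TC(Q) = (D/Q)S + (Q/2)H
TC(666) = (22,200/666)×345 + (666/2)×20 = $18,160.00
TC(1,223) = (22,200/1,223)×345 + (1,223/2)×20 = $18,492.47
|ΔTC| = |$18,160.00 − $18,492.47| = $332.47

$332.47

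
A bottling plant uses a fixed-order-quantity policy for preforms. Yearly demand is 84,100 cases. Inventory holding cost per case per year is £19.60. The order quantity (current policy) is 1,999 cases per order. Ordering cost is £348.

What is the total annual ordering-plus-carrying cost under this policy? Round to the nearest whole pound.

£34,231

Orders/yr = 84,100/1,999 = 42.071; ordering cost = 42.071 × £348 = £14,640.72
Average inventory = 1,999/2 = 999.5; holding cost = 999.5 × £19.6 = £19,590.20
Total = £14,640.72 + £19,590.20 = £34,230.92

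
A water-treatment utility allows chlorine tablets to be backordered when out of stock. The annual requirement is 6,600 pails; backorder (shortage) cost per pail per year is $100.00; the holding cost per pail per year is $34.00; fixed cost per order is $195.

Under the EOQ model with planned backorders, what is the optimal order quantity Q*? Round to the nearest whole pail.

Q* = √(2DS/H) · √((H + b)/b)
   = √(2 × 6,600 × 195 / 34) · √((34 + 100) / 100)
   = 275.147 × 1.1576 ≈ 318.51

319 pails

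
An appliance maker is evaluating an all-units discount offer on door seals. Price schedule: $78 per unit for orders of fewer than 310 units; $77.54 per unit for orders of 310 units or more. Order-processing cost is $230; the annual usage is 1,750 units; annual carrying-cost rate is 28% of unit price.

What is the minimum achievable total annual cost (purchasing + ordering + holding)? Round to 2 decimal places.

H₁ = 28%×$78 = $21.8400;  H₂ = 28%×$77.54 = $21.7112
EOQ₁ = √(2×1,750×230/21.8400) = 191.99  (< 310, feasible at tier 1)
EOQ₂ = √(2×1,750×230/21.7112) = 192.56  (< 310 → use Q = 310 at tier-2 price)
TC(tier 1 (EOQ₁), Q≈192.0) = $140,692.99
TC(tier 2, Q≈310.0) = $140,358.62
Minimum at tier 2: $140,358.62

$140,358.62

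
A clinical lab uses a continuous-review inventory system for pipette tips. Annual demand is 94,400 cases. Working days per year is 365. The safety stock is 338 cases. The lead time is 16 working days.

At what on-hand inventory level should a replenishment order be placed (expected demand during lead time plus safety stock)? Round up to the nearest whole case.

4,477 cases

Daily demand d = 94,400 / 365 = 258.630 cases/day
Demand during lead time = 258.630 × 16 = 4,138.08
Reorder point = 4,138.08 + 338 = 4,476.08 → round up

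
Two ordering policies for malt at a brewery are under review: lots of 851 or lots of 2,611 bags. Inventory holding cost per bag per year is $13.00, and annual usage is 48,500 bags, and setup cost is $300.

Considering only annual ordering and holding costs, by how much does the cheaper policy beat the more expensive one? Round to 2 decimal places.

Annual cost at Q: ordering D·S/Q plus holding Q·H/2.
TC(851) = (48,500/851)×300 + (851/2)×13 = $22,629.03
TC(2,611) = (48,500/2,611)×300 + (2,611/2)×13 = $22,544.08
Lots of 2,611 are cheaper by $84.95.

$84.95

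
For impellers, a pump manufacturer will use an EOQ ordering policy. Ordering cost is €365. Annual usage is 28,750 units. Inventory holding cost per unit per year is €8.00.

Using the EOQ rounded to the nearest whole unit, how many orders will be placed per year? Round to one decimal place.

Optimal lot size Q* = (2 × 28,750 × €365 / €8)^½ ≈ 1,619.70 → Q = 1,620
N = D/Q = 28,750/1,620 ≈ 17.747 orders/yr

17.7 orders per year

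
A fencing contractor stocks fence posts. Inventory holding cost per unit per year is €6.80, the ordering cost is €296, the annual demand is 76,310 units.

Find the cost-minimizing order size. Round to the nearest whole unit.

Q* = √(2·D·S / H) = √(2·76,310·296 / 6.8) = √6,643,458.8 ≈ 2,577.49

2,577 units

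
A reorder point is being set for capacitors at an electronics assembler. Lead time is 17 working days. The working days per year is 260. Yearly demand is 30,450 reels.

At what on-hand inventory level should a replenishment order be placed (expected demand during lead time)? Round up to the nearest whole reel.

Daily demand d = 30,450 / 260 = 117.115 reels/day
Demand during lead time = 117.115 × 17 = 1,990.96
Reorder point = 1,990.96 → round up

1,991 reels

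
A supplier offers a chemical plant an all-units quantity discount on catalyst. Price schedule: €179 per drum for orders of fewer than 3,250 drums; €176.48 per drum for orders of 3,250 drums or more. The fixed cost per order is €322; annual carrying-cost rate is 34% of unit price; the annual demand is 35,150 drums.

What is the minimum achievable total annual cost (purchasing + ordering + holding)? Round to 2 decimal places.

H₁ = 34%×€179 = €60.8600;  H₂ = 34%×€176.48 = €60.0032
EOQ₁ = √(2×35,150×322/60.8600) = 609.87  (< 3,250, feasible at tier 1)
EOQ₂ = √(2×35,150×322/60.0032) = 614.21  (< 3,250 → use Q = 3,250 at tier-2 price)
TC(tier 1 (EOQ₁), Q≈609.9) = €6,328,966.89
TC(tier 2, Q≈3,250.0) = €6,304,259.75
Minimum at tier 2: €6,304,259.75

€6,304,259.75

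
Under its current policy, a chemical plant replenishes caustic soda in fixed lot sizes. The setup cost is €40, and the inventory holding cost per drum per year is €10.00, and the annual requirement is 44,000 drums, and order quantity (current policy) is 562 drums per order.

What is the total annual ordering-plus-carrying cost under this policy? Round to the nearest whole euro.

Orders/yr = 44,000/562 = 78.292; ordering cost = 78.292 × €40 = €3,131.67
Average inventory = 562/2 = 281; holding cost = 281 × €10 = €2,810.00
Total = €3,131.67 + €2,810.00 = €5,941.67

€5,942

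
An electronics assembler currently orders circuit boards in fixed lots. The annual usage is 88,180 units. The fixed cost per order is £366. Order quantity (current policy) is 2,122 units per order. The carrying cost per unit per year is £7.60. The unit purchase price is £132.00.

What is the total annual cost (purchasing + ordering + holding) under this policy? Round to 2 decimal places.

Orders/yr = 88,180/2,122 = 41.555; ordering cost = 41.555 × £366 = £15,209.18
Average inventory = 2,122/2 = 1061; holding cost = 1061 × £7.6 = £8,063.60
Purchase cost = D·C = 88,180 × 132 = £11,639,760.00
Total = £15,209.18 + £8,063.60 + £11,639,760.00 = £11,663,032.78

£11,663,032.78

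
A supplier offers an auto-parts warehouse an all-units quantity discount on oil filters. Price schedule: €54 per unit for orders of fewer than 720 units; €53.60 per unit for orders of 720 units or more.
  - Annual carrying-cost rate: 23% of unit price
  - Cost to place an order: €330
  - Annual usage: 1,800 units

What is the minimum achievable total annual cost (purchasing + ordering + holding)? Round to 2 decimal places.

H₁ = 23%×€54 = €12.4200;  H₂ = 23%×€53.60 = €12.3280
EOQ₁ = √(2×1,800×330/12.4200) = 309.28  (< 720, feasible at tier 1)
EOQ₂ = √(2×1,800×330/12.3280) = 310.43  (< 720 → use Q = 720 at tier-2 price)
TC(tier 1 (EOQ₁), Q≈309.3) = €101,041.22
TC(tier 2, Q≈720.0) = €101,743.08
Minimum at tier 1 (EOQ₁): €101,041.22

€101,041.22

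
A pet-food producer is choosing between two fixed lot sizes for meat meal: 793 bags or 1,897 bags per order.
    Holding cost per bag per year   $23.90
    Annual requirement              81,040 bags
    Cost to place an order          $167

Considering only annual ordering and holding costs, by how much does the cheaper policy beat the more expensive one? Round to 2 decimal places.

$3,260.62

TC(Q) = (D/Q)S + (Q/2)H
TC(793) = (81,040/793)×167 + (793/2)×23.9 = $26,542.78
TC(1,897) = (81,040/1,897)×167 + (1,897/2)×23.9 = $29,803.40
Lots of 793 are cheaper by $3,260.62.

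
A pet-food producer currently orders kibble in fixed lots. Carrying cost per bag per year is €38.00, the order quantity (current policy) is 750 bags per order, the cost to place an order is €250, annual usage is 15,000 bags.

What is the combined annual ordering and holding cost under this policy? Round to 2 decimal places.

€19,250.00

Annual ordering cost = (D/Q)·S = (15,000/750) × 250 = €5,000.00
Annual holding cost  = (Q/2)·H = (750/2) × 38 = €14,250.00
Total = €5,000.00 + €14,250.00 = €19,250.00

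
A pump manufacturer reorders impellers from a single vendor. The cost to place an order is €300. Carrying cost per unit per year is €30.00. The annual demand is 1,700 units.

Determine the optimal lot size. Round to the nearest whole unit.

2DS/H = 2·1,700·300/30 = 34,000.00
EOQ = √34,000.00 ≈ 184.39

184 units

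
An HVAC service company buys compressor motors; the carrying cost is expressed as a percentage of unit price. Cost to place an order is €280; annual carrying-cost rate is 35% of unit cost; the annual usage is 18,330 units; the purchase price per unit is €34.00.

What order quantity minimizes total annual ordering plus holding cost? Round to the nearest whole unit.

Carrying cost H = €34 × 35% = €11.9000/unit/yr
2DS/H = 2·18,330·280/11.9 = 862,588.24
EOQ = √862,588.24 ≈ 928.76

929 units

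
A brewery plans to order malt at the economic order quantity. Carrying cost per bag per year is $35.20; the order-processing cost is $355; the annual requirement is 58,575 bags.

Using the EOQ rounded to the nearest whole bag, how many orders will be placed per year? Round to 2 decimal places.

53.89 orders per year

EOQ = √(2DS/H) = √(2 × 58,575 × 355 / 35.2)
    = √(1,181,484.38) ≈ 1,086.96 → Q = 1,087
N = D/Q = 58,575/1,087 ≈ 53.887 orders/yr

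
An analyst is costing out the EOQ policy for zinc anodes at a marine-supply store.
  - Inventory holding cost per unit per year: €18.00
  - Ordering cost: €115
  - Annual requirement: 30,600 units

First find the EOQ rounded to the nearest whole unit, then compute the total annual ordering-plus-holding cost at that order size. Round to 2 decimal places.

€11,255.40

EOQ = √(2DS/H) = √(2 × 30,600 × 115 / 18)
    = √(391,000.00) ≈ 625.30 → Q = 625 units
Orders/yr = 30,600/625 = 48.960; ordering cost = 48.960 × €115 = €5,630.40
Average inventory = 625/2 = 312.5; holding cost = 312.5 × €18 = €5,625.00
Total = €5,630.40 + €5,625.00 = €11,255.40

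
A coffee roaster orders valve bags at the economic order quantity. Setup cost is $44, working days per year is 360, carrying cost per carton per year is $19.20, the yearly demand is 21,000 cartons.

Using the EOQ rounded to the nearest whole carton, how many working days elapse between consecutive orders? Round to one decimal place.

5.3 days

2DS/H = 2·21,000·44/19.2 = 96,250.00
EOQ = √96,250.00 ≈ 310.24 → Q = 310 cartons
Days between orders = 360 / (D/Q) = 360 / 67.742 ≈ 5.314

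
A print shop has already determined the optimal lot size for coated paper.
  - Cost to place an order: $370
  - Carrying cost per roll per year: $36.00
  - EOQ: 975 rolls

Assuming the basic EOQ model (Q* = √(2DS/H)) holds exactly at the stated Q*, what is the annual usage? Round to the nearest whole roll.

46,247 rolls per year

Since Q* = (2DS/H)^½, squaring gives Q*²·H = 2DS.
D = Q²H / (2S) = 975² × 36 / (2 × 370) = 46,246.62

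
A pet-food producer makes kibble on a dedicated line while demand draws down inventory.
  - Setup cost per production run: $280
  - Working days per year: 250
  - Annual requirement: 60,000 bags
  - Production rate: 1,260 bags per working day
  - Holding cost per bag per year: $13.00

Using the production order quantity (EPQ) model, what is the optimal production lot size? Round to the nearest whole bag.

1,787 bags

Daily demand d = 60,000/250 = 240.000; p = 1260; 1 − d/p = 0.80952
EPQ = √(2DS / (H(1 − d/p)))
    = √(2 × 60,000 × 280 / (13 × 0.80952)) ≈ 1,786.83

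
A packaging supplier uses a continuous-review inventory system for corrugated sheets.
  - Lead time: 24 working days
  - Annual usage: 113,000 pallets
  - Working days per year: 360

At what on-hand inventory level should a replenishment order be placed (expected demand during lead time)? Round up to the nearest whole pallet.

7,534 pallets

Daily demand d = 113,000 / 360 = 313.889 pallets/day
Demand during lead time = 313.889 × 24 = 7,533.33
Reorder point = 7,533.33 → round up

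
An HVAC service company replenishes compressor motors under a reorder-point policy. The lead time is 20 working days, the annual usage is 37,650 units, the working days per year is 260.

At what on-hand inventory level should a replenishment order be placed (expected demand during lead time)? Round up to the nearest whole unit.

Daily demand d = 37,650 / 260 = 144.808 units/day
Demand during lead time = 144.808 × 20 = 2,896.15
Reorder point = 2,896.15 → round up

2,897 units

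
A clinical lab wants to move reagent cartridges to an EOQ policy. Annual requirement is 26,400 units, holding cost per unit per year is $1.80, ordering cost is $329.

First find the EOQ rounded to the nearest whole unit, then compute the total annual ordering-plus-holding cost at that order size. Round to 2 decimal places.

2DS/H = 2·26,400·329/1.8 = 9,650,666.67
EOQ = √9,650,666.67 ≈ 3,106.55 → Q = 3,107 units
Ordering: D/Q × S = 26,400/3,107 × $329 = $2,795.49
Holding:  Q/2 × H = 3,107/2 × $1.8 = $2,796.30
Total = $2,795.49 + $2,796.30 = $5,591.79

$5,591.79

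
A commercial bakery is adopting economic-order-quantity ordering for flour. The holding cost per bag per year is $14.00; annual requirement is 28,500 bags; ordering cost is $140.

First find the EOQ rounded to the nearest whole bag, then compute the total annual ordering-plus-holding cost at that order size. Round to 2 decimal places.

2DS/H = 2·28,500·140/14 = 570,000.00
EOQ = √570,000.00 ≈ 754.98 → Q = 755 bags
Annual ordering cost = (D/Q)·S = (28,500/755) × 140 = $5,284.77
Annual holding cost  = (Q/2)·H = (755/2) × 14 = $5,285.00
Total = $5,284.77 + $5,285.00 = $10,569.77

$10,569.77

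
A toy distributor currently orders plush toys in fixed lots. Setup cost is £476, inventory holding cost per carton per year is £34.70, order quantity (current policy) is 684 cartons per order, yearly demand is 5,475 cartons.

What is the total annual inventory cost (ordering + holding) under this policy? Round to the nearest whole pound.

Annual ordering cost = (D/Q)·S = (5,475/684) × 476 = £3,810.09
Annual holding cost  = (Q/2)·H = (684/2) × 34.7 = £11,867.40
Total = £3,810.09 + £11,867.40 = £15,677.49

£15,677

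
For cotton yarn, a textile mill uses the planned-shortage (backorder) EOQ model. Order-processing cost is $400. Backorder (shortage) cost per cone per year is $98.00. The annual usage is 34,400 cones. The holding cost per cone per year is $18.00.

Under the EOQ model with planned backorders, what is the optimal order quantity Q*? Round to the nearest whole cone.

Q* = √(2DS/H) · √((H + b)/b)
   = √(2 × 34,400 × 400 / 18) · √((18 + 98) / 98)
   = 1,236.482 × 1.0880 ≈ 1,345.25

1,345 cones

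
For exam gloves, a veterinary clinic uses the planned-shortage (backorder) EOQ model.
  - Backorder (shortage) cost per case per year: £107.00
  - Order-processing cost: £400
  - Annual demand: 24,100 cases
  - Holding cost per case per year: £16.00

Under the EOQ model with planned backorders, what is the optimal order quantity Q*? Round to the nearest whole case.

Q* = √(2DS/H) · √((H + b)/b)
   = √(2 × 24,100 × 400 / 16) · √((16 + 107) / 107)
   = 1,097.725 × 1.0722 ≈ 1,176.94

1,177 cases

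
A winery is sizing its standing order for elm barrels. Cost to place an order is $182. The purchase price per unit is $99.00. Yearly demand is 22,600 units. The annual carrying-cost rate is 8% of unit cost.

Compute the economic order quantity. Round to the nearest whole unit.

1,019 units

Carrying cost H = $99 × 8% = $7.9200/unit/yr
EOQ = √(2DS/H) = √(2 × 22,600 × 182 / 7.92)
    = √(1,038,686.87) ≈ 1,019.16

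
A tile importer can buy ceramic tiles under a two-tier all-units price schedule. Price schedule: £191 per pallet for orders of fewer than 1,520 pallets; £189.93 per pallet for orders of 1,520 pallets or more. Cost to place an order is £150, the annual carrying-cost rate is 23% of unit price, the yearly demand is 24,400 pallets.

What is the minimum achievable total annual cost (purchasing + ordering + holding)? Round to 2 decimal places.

H₁ = 23%×£191 = £43.9300;  H₂ = 23%×£189.93 = £43.6839
EOQ₁ = √(2×24,400×150/43.9300) = 408.20  (< 1,520, feasible at tier 1)
EOQ₂ = √(2×24,400×150/43.6839) = 409.35  (< 1,520 → use Q = 1,520 at tier-2 price)
TC(tier 1 (EOQ₁), Q≈408.2) = £4,678,332.31
TC(tier 2, Q≈1,520.0) = £4,669,899.66
Minimum at tier 2: £4,669,899.66

£4,669,899.66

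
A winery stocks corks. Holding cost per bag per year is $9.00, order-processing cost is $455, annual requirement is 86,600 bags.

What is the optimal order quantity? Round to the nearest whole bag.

2,959 bags

EOQ = √(2DS/H) = √(2 × 86,600 × 455 / 9)
    = √(8,756,222.22) ≈ 2,959.09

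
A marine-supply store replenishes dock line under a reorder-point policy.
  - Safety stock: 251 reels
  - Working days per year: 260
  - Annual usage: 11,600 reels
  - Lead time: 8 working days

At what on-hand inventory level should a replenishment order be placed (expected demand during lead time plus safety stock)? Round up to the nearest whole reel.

Daily demand d = 11,600 / 260 = 44.615 reels/day
Demand during lead time = 44.615 × 8 = 356.92
Reorder point = 356.92 + 251 = 607.92 → round up

608 reels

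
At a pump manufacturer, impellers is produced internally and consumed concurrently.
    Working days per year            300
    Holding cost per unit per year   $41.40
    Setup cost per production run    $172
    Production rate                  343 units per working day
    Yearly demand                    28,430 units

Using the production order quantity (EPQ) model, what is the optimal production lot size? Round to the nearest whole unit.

571 units

Daily demand d = 28,430/300 = 94.767; p = 343; 1 − d/p = 0.72371
EPQ = √(2DS / (H(1 − d/p)))
    = √(2 × 28,430 × 172 / (41.4 × 0.72371)) ≈ 571.33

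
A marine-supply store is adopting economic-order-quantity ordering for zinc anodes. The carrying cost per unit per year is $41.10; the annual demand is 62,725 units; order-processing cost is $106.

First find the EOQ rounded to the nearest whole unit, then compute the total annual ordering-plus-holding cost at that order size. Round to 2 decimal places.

$23,378.10

Q* = √(2·D·S / H) = √(2·62,725·106 / 41.1) = √323,545.0 ≈ 568.81 → Q = 569 units
Ordering: D/Q × S = 62,725/569 × $106 = $11,685.15
Holding:  Q/2 × H = 569/2 × $41.1 = $11,692.95
Total = $11,685.15 + $11,692.95 = $23,378.10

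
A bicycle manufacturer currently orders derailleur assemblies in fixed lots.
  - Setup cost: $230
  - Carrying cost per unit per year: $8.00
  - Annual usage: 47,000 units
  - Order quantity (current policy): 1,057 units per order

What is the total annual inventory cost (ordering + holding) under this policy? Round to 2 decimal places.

$14,455.06

Ordering: D/Q × S = 47,000/1,057 × $230 = $10,227.06
Holding:  Q/2 × H = 1,057/2 × $8 = $4,228.00
Total = $10,227.06 + $4,228.00 = $14,455.06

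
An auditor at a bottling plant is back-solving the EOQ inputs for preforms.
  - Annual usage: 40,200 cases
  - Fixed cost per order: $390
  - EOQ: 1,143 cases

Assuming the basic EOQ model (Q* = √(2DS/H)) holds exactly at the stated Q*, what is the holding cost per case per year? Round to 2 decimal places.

$24.00

Since Q* = (2DS/H)^½, squaring gives Q*²·H = 2DS.
H = 2DS / Q² = 2 × 40,200 × 390 / 1,143² = 24.0009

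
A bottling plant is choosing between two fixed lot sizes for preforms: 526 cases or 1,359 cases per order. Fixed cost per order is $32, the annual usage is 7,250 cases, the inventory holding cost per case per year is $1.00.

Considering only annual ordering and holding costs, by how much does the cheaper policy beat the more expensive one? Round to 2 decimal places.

TC(Q) = (D/Q)S + (Q/2)H
TC(526) = (7,250/526)×32 + (526/2)×1 = $704.06
TC(1,359) = (7,250/1,359)×32 + (1,359/2)×1 = $850.21
|ΔTC| = |$704.06 − $850.21| = $146.15

$146.15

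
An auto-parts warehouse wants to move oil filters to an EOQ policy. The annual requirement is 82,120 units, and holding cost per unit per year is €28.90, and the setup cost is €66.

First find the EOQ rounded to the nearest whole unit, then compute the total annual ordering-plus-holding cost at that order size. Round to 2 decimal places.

2DS/H = 2·82,120·66/28.9 = 375,080.97
EOQ = √375,080.97 ≈ 612.44 → Q = 612 units
Ordering: D/Q × S = 82,120/612 × €66 = €8,856.08
Holding:  Q/2 × H = 612/2 × €28.9 = €8,843.40
Total = €8,856.08 + €8,843.40 = €17,699.48

€17,699.48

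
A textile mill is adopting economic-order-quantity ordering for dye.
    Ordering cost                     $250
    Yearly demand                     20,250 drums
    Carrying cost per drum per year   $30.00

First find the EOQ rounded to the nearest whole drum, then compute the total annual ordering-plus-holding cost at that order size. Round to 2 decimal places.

Optimal lot size Q* = (2 × 20,250 × $250 / $30)^½ ≈ 580.95 → Q = 581 drums
Ordering: D/Q × S = 20,250/581 × $250 = $8,713.43
Holding:  Q/2 × H = 581/2 × $30 = $8,715.00
Total = $8,713.43 + $8,715.00 = $17,428.43

$17,428.43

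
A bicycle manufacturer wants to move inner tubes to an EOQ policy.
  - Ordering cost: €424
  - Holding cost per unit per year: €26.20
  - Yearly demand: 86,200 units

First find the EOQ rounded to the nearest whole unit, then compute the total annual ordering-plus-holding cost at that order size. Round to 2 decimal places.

Q* = √(2·D·S / H) = √(2·86,200·424 / 26.2) = √2,789,984.7 ≈ 1,670.32 → Q = 1,670 units
Annual ordering cost = (D/Q)·S = (86,200/1,670) × 424 = €21,885.51
Annual holding cost  = (Q/2)·H = (1,670/2) × 26.2 = €21,877.00
Total = €21,885.51 + €21,877.00 = €43,762.51

€43,762.51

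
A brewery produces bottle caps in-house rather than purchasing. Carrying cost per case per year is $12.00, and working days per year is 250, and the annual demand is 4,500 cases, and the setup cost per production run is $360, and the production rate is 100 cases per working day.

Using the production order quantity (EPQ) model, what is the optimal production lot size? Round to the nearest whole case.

Daily demand d = 4,500/250 = 18.000; p = 100; 1 − d/p = 0.82000
EPQ = √(2DS / (H(1 − d/p)))
    = √(2 × 4,500 × 360 / (12 × 0.82000)) ≈ 573.82

574 cases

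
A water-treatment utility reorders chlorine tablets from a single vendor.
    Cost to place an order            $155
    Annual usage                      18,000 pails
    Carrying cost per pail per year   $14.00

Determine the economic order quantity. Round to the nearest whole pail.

2DS/H = 2·18,000·155/14 = 398,571.43
EOQ = √398,571.43 ≈ 631.33

631 pails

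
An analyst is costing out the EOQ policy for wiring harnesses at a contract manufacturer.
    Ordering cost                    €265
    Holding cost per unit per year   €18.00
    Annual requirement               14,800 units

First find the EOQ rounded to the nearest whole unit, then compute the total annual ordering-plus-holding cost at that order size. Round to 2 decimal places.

Q* = √(2·D·S / H) = √(2·14,800·265 / 18) = √435,777.8 ≈ 660.13 → Q = 660 units
Ordering: D/Q × S = 14,800/660 × €265 = €5,942.42
Holding:  Q/2 × H = 660/2 × €18 = €5,940.00
Total = €5,942.42 + €5,940.00 = €11,882.42

€11,882.42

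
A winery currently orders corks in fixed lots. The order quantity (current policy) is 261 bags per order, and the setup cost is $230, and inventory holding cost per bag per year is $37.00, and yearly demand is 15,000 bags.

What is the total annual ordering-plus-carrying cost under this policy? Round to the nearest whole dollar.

Annual ordering cost = (D/Q)·S = (15,000/261) × 230 = $13,218.39
Annual holding cost  = (Q/2)·H = (261/2) × 37 = $4,828.50
Total = $13,218.39 + $4,828.50 = $18,046.89

$18,047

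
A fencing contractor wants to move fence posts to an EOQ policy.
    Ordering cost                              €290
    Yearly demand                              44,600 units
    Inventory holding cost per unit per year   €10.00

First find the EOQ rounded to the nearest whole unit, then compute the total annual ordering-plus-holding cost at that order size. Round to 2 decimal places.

€16,083.53

2DS/H = 2·44,600·290/10 = 2,586,800.00
EOQ = √2,586,800.00 ≈ 1,608.35 → Q = 1,608 units
Ordering: D/Q × S = 44,600/1,608 × €290 = €8,043.53
Holding:  Q/2 × H = 1,608/2 × €10 = €8,040.00
Total = €8,043.53 + €8,040.00 = €16,083.53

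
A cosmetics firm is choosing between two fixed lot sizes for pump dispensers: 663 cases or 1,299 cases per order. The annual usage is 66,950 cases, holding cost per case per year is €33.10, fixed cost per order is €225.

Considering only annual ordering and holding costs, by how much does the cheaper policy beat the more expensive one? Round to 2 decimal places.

€598.37

For each Q, cost = (D/Q)·S + (Q/2)·H.
TC(663) = (66,950/663)×225 + (663/2)×33.1 = €33,693.24
TC(1,299) = (66,950/1,299)×225 + (1,299/2)×33.1 = €33,094.87
Lots of 1,299 are cheaper by €598.37.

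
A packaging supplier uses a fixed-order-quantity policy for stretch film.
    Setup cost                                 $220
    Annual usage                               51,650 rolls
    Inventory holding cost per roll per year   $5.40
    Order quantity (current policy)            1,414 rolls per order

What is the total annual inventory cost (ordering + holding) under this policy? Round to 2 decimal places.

$11,853.87

Annual ordering cost = (D/Q)·S = (51,650/1,414) × 220 = $8,036.07
Annual holding cost  = (Q/2)·H = (1,414/2) × 5.4 = $3,817.80
Total = $8,036.07 + $3,817.80 = $11,853.87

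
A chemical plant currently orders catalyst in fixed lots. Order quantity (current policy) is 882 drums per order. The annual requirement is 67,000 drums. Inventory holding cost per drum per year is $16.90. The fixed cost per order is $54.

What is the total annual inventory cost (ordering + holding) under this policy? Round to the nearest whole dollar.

Annual ordering cost = (D/Q)·S = (67,000/882) × 54 = $4,102.04
Annual holding cost  = (Q/2)·H = (882/2) × 16.9 = $7,452.90
Total = $4,102.04 + $7,452.90 = $11,554.94

$11,555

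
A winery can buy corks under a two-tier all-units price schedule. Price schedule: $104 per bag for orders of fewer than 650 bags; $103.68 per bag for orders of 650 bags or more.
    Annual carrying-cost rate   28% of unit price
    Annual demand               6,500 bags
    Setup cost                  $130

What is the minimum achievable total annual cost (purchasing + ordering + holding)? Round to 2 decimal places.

H₁ = 28%×$104 = $29.1200;  H₂ = 28%×$103.68 = $29.0304
EOQ₁ = √(2×6,500×130/29.1200) = 240.91  (< 650, feasible at tier 1)
EOQ₂ = √(2×6,500×130/29.0304) = 241.28  (< 650 → use Q = 650 at tier-2 price)
TC(tier 1 (EOQ₁), Q≈240.9) = $683,015.18
TC(tier 2, Q≈650.0) = $684,654.88
Minimum at tier 1 (EOQ₁): $683,015.18

$683,015.18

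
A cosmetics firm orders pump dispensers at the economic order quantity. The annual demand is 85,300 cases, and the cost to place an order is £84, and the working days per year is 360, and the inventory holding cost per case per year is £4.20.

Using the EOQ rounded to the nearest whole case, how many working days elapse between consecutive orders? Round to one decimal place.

EOQ = √(2DS/H) = √(2 × 85,300 × 84 / 4.2)
    = √(3,412,000.00) ≈ 1,847.16 → Q = 1,847 cases
Days between orders = 360 / (D/Q) = 360 / 46.183 ≈ 7.795

7.8 days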